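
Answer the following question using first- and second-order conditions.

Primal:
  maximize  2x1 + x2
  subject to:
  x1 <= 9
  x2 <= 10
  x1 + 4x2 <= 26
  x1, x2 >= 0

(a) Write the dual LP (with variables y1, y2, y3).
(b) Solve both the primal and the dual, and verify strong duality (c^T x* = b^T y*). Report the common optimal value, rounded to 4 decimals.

The standard primal-dual pair for 'max c^T x s.t. A x <= b, x >= 0' is:
  Dual:  min b^T y  s.t.  A^T y >= c,  y >= 0.

So the dual LP is:
  minimize  9y1 + 10y2 + 26y3
  subject to:
    y1 + y3 >= 2
    y2 + 4y3 >= 1
    y1, y2, y3 >= 0

Solving the primal: x* = (9, 4.25).
  primal value c^T x* = 22.25.
Solving the dual: y* = (1.75, 0, 0.25).
  dual value b^T y* = 22.25.
Strong duality: c^T x* = b^T y*. Confirmed.

22.25


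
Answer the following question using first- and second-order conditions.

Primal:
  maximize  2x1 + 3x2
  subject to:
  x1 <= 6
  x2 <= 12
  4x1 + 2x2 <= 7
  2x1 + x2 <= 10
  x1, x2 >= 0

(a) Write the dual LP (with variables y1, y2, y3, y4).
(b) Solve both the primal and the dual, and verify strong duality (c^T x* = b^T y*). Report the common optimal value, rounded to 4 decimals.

The standard primal-dual pair for 'max c^T x s.t. A x <= b, x >= 0' is:
  Dual:  min b^T y  s.t.  A^T y >= c,  y >= 0.

So the dual LP is:
  minimize  6y1 + 12y2 + 7y3 + 10y4
  subject to:
    y1 + 4y3 + 2y4 >= 2
    y2 + 2y3 + y4 >= 3
    y1, y2, y3, y4 >= 0

Solving the primal: x* = (0, 3.5).
  primal value c^T x* = 10.5.
Solving the dual: y* = (0, 0, 1.5, 0).
  dual value b^T y* = 10.5.
Strong duality: c^T x* = b^T y*. Confirmed.

10.5


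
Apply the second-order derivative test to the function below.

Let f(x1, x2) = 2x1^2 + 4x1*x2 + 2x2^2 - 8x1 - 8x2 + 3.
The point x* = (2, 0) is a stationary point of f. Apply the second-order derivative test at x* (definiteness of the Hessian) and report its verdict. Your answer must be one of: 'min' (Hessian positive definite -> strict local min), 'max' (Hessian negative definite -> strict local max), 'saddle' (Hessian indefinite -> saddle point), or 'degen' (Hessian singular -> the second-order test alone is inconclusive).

Compute the Hessian H = grad^2 f:
  H = [[4, 4], [4, 4]]
Verify stationarity: grad f(x*) = H x* + g = (0, 0).
Eigenvalues of H: 0, 8.
H has a zero eigenvalue (singular; positive semidefinite but not definite), so H is neither positive definite, negative definite, nor indefinite. The second-order test alone is inconclusive -> degen.
(Indeed, f is constant along the null direction of H through x*, so x* is not a strict local extremum.)

degen


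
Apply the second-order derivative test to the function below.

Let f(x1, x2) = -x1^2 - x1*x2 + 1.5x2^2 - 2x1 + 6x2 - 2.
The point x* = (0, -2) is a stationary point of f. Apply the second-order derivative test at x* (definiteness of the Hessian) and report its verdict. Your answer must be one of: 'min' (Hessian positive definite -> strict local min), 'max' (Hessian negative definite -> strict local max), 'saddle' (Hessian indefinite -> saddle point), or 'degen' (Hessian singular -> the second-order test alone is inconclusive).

Compute the Hessian H = grad^2 f:
  H = [[-2, -1], [-1, 3]]
Verify stationarity: grad f(x*) = H x* + g = (0, 0).
Eigenvalues of H: -2.1926, 3.1926.
Eigenvalues have mixed signs, so H is indefinite -> x* is a saddle point.

saddle


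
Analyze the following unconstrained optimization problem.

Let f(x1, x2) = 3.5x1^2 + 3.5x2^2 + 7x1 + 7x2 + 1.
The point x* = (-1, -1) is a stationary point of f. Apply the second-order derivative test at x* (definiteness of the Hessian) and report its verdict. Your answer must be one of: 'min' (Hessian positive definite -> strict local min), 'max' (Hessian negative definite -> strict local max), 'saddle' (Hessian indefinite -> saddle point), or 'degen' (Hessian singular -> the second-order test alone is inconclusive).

Compute the Hessian H = grad^2 f:
  H = [[7, 0], [0, 7]]
Verify stationarity: grad f(x*) = H x* + g = (0, 0).
Eigenvalues of H: 7, 7.
Both eigenvalues > 0, so H is positive definite -> x* is a strict local min.

min


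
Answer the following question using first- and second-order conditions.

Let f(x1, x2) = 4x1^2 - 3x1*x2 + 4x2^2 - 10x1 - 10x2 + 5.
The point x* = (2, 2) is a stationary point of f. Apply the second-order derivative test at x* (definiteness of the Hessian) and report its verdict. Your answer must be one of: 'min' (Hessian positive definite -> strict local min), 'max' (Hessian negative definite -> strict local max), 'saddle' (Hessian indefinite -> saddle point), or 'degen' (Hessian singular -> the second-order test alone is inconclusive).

Compute the Hessian H = grad^2 f:
  H = [[8, -3], [-3, 8]]
Verify stationarity: grad f(x*) = H x* + g = (0, 0).
Eigenvalues of H: 5, 11.
Both eigenvalues > 0, so H is positive definite -> x* is a strict local min.

min


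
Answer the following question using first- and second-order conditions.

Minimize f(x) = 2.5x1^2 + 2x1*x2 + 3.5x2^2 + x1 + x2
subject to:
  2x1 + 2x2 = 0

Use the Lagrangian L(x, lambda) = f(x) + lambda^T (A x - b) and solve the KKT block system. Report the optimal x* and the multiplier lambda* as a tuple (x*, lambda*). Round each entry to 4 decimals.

Form the Lagrangian:
  L(x, lambda) = (1/2) x^T Q x + c^T x + lambda^T (A x - b)
Stationarity (grad_x L = 0): Q x + c + A^T lambda = 0.
Primal feasibility: A x = b.

This gives the KKT block system:
  [ Q   A^T ] [ x     ]   [-c ]
  [ A    0  ] [ lambda ] = [ b ]

Solving the linear system:
  x*      = (0, 0)
  lambda* = (-0.5)
  f(x*)   = 0

x* = (0, 0), lambda* = (-0.5)


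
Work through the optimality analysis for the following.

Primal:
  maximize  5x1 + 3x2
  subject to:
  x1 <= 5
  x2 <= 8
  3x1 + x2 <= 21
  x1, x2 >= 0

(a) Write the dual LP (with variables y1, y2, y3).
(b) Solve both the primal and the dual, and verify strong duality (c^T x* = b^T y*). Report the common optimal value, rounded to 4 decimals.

The standard primal-dual pair for 'max c^T x s.t. A x <= b, x >= 0' is:
  Dual:  min b^T y  s.t.  A^T y >= c,  y >= 0.

So the dual LP is:
  minimize  5y1 + 8y2 + 21y3
  subject to:
    y1 + 3y3 >= 5
    y2 + y3 >= 3
    y1, y2, y3 >= 0

Solving the primal: x* = (4.3333, 8).
  primal value c^T x* = 45.6667.
Solving the dual: y* = (0, 1.3333, 1.6667).
  dual value b^T y* = 45.6667.
Strong duality: c^T x* = b^T y*. Confirmed.

45.6667


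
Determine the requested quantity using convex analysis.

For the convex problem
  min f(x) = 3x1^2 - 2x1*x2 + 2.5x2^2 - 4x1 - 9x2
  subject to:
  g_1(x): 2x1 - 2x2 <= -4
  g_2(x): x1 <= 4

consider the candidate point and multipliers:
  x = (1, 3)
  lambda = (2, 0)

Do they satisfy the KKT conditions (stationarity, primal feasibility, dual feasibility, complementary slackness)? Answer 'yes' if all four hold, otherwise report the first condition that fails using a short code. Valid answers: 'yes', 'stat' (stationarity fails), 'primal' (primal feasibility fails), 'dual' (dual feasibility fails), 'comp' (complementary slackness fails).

Gradient of f: grad f(x) = Q x + c = (-4, 4)
Constraint values g_i(x) = a_i^T x - b_i:
  g_1((1, 3)) = 0
  g_2((1, 3)) = -3
Stationarity residual: grad f(x) + sum_i lambda_i a_i = (0, 0)
  -> stationarity OK
Primal feasibility (all g_i <= 0): OK
Dual feasibility (all lambda_i >= 0): OK
Complementary slackness (lambda_i * g_i(x) = 0 for all i): OK

Verdict: yes, KKT holds.

yes


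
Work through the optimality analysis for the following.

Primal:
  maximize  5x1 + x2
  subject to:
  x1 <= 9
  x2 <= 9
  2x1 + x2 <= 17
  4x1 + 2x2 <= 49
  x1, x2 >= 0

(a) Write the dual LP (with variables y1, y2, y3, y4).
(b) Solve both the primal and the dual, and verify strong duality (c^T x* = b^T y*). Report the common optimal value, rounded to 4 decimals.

The standard primal-dual pair for 'max c^T x s.t. A x <= b, x >= 0' is:
  Dual:  min b^T y  s.t.  A^T y >= c,  y >= 0.

So the dual LP is:
  minimize  9y1 + 9y2 + 17y3 + 49y4
  subject to:
    y1 + 2y3 + 4y4 >= 5
    y2 + y3 + 2y4 >= 1
    y1, y2, y3, y4 >= 0

Solving the primal: x* = (8.5, 0).
  primal value c^T x* = 42.5.
Solving the dual: y* = (0, 0, 2.5, 0).
  dual value b^T y* = 42.5.
Strong duality: c^T x* = b^T y*. Confirmed.

42.5


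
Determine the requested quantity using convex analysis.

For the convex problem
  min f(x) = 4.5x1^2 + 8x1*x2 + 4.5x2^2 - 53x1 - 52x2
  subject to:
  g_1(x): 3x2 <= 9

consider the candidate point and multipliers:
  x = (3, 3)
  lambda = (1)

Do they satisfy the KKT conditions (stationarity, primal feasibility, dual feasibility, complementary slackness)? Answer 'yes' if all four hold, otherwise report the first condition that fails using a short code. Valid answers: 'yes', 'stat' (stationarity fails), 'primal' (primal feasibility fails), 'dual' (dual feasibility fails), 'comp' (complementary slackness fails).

Gradient of f: grad f(x) = Q x + c = (-2, -1)
Constraint values g_i(x) = a_i^T x - b_i:
  g_1((3, 3)) = 0
Stationarity residual: grad f(x) + sum_i lambda_i a_i = (-2, 2)
  -> stationarity FAILS
Primal feasibility (all g_i <= 0): OK
Dual feasibility (all lambda_i >= 0): OK
Complementary slackness (lambda_i * g_i(x) = 0 for all i): OK

Verdict: the first failing condition is stationarity -> stat.

stat


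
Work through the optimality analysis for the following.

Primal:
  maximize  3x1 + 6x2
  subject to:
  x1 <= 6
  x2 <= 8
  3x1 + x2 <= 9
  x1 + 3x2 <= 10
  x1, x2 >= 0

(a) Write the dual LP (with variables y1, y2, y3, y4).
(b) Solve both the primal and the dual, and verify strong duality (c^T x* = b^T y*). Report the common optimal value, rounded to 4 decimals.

The standard primal-dual pair for 'max c^T x s.t. A x <= b, x >= 0' is:
  Dual:  min b^T y  s.t.  A^T y >= c,  y >= 0.

So the dual LP is:
  minimize  6y1 + 8y2 + 9y3 + 10y4
  subject to:
    y1 + 3y3 + y4 >= 3
    y2 + y3 + 3y4 >= 6
    y1, y2, y3, y4 >= 0

Solving the primal: x* = (2.125, 2.625).
  primal value c^T x* = 22.125.
Solving the dual: y* = (0, 0, 0.375, 1.875).
  dual value b^T y* = 22.125.
Strong duality: c^T x* = b^T y*. Confirmed.

22.125


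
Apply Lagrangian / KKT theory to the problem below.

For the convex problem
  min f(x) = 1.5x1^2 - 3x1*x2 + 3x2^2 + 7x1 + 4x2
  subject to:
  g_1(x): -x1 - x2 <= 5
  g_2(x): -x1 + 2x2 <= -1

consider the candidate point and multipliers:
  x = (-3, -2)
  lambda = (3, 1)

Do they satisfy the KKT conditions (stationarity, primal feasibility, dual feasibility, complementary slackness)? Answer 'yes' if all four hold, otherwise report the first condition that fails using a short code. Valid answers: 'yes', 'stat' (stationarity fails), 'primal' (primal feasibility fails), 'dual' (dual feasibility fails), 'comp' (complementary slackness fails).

Gradient of f: grad f(x) = Q x + c = (4, 1)
Constraint values g_i(x) = a_i^T x - b_i:
  g_1((-3, -2)) = 0
  g_2((-3, -2)) = 0
Stationarity residual: grad f(x) + sum_i lambda_i a_i = (0, 0)
  -> stationarity OK
Primal feasibility (all g_i <= 0): OK
Dual feasibility (all lambda_i >= 0): OK
Complementary slackness (lambda_i * g_i(x) = 0 for all i): OK

Verdict: yes, KKT holds.

yes


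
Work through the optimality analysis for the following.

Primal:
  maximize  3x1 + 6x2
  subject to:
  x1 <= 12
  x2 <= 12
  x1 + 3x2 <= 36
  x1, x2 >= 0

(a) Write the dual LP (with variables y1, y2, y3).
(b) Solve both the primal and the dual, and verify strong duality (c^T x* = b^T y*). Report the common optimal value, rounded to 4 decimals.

The standard primal-dual pair for 'max c^T x s.t. A x <= b, x >= 0' is:
  Dual:  min b^T y  s.t.  A^T y >= c,  y >= 0.

So the dual LP is:
  minimize  12y1 + 12y2 + 36y3
  subject to:
    y1 + y3 >= 3
    y2 + 3y3 >= 6
    y1, y2, y3 >= 0

Solving the primal: x* = (12, 8).
  primal value c^T x* = 84.
Solving the dual: y* = (1, 0, 2).
  dual value b^T y* = 84.
Strong duality: c^T x* = b^T y*. Confirmed.

84


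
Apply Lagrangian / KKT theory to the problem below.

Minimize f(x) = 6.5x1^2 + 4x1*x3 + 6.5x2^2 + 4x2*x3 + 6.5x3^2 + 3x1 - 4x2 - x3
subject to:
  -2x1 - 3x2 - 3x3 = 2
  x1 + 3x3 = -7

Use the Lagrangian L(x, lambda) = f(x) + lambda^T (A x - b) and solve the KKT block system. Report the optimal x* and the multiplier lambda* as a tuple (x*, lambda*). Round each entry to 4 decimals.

Form the Lagrangian:
  L(x, lambda) = (1/2) x^T Q x + c^T x + lambda^T (A x - b)
Stationarity (grad_x L = 0): Q x + c + A^T lambda = 0.
Primal feasibility: A x = b.

This gives the KKT block system:
  [ Q   A^T ] [ x     ]   [-c ]
  [ A    0  ] [ lambda ] = [ b ]

Solving the linear system:
  x*      = (0.063, 1.6457, -2.3543)
  lambda* = (2.6588, 10.916)
  f(x*)   = 33.5276

x* = (0.063, 1.6457, -2.3543), lambda* = (2.6588, 10.916)


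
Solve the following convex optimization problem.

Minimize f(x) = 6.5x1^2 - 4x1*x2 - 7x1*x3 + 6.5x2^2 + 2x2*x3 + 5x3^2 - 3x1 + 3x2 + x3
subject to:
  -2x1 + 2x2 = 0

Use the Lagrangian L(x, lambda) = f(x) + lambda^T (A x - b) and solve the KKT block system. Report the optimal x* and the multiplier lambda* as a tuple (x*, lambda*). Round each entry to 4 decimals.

Form the Lagrangian:
  L(x, lambda) = (1/2) x^T Q x + c^T x + lambda^T (A x - b)
Stationarity (grad_x L = 0): Q x + c + A^T lambda = 0.
Primal feasibility: A x = b.

This gives the KKT block system:
  [ Q   A^T ] [ x     ]   [-c ]
  [ A    0  ] [ lambda ] = [ b ]

Solving the linear system:
  x*      = (-0.0323, -0.0323, -0.1161)
  lambda* = (-1.2387)
  f(x*)   = -0.0581

x* = (-0.0323, -0.0323, -0.1161), lambda* = (-1.2387)


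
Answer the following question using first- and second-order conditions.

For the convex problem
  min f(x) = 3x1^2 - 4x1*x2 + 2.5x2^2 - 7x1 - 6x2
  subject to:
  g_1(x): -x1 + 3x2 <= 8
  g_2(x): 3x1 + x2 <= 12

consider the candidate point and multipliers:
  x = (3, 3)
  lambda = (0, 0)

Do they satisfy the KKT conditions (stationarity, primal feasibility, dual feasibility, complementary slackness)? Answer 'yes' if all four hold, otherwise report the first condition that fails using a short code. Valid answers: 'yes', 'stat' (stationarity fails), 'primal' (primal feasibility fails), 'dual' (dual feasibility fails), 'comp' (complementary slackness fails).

Gradient of f: grad f(x) = Q x + c = (-1, -3)
Constraint values g_i(x) = a_i^T x - b_i:
  g_1((3, 3)) = -2
  g_2((3, 3)) = 0
Stationarity residual: grad f(x) + sum_i lambda_i a_i = (-1, -3)
  -> stationarity FAILS
Primal feasibility (all g_i <= 0): OK
Dual feasibility (all lambda_i >= 0): OK
Complementary slackness (lambda_i * g_i(x) = 0 for all i): OK

Verdict: the first failing condition is stationarity -> stat.

stat


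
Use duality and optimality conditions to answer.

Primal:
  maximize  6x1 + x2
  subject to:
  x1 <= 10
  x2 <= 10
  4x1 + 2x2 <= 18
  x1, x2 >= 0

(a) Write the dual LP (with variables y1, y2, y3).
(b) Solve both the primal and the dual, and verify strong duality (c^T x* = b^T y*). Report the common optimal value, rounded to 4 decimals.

The standard primal-dual pair for 'max c^T x s.t. A x <= b, x >= 0' is:
  Dual:  min b^T y  s.t.  A^T y >= c,  y >= 0.

So the dual LP is:
  minimize  10y1 + 10y2 + 18y3
  subject to:
    y1 + 4y3 >= 6
    y2 + 2y3 >= 1
    y1, y2, y3 >= 0

Solving the primal: x* = (4.5, 0).
  primal value c^T x* = 27.
Solving the dual: y* = (0, 0, 1.5).
  dual value b^T y* = 27.
Strong duality: c^T x* = b^T y*. Confirmed.

27


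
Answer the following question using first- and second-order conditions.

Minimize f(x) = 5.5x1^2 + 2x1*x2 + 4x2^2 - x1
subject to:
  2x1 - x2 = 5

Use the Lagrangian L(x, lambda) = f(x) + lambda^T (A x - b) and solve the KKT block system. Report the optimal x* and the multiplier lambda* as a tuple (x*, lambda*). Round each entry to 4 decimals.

Form the Lagrangian:
  L(x, lambda) = (1/2) x^T Q x + c^T x + lambda^T (A x - b)
Stationarity (grad_x L = 0): Q x + c + A^T lambda = 0.
Primal feasibility: A x = b.

This gives the KKT block system:
  [ Q   A^T ] [ x     ]   [-c ]
  [ A    0  ] [ lambda ] = [ b ]

Solving the linear system:
  x*      = (1.7843, -1.4314)
  lambda* = (-7.8824)
  f(x*)   = 18.8137

x* = (1.7843, -1.4314), lambda* = (-7.8824)


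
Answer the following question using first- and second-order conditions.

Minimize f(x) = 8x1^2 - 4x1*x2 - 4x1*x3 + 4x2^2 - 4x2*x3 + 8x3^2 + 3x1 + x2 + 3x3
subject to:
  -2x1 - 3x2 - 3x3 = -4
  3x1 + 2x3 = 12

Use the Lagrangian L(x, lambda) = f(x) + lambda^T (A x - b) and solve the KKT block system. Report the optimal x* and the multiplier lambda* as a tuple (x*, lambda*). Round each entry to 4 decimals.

Form the Lagrangian:
  L(x, lambda) = (1/2) x^T Q x + c^T x + lambda^T (A x - b)
Stationarity (grad_x L = 0): Q x + c + A^T lambda = 0.
Primal feasibility: A x = b.

This gives the KKT block system:
  [ Q   A^T ] [ x     ]   [-c ]
  [ A    0  ] [ lambda ] = [ b ]

Solving the linear system:
  x*      = (3.1433, -2.0473, 1.2851)
  lambda* = (-11.0305, -26.1341)
  f(x*)   = 140.3628

x* = (3.1433, -2.0473, 1.2851), lambda* = (-11.0305, -26.1341)


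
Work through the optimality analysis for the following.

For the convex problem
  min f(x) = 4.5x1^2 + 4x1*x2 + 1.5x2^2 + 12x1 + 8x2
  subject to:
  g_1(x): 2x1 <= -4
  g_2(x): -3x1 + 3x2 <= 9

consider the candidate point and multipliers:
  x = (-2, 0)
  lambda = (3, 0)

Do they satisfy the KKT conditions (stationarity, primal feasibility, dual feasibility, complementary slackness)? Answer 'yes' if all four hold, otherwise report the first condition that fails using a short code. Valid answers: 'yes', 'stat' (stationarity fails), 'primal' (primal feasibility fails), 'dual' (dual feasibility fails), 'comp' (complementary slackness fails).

Gradient of f: grad f(x) = Q x + c = (-6, 0)
Constraint values g_i(x) = a_i^T x - b_i:
  g_1((-2, 0)) = 0
  g_2((-2, 0)) = -3
Stationarity residual: grad f(x) + sum_i lambda_i a_i = (0, 0)
  -> stationarity OK
Primal feasibility (all g_i <= 0): OK
Dual feasibility (all lambda_i >= 0): OK
Complementary slackness (lambda_i * g_i(x) = 0 for all i): OK

Verdict: yes, KKT holds.

yes


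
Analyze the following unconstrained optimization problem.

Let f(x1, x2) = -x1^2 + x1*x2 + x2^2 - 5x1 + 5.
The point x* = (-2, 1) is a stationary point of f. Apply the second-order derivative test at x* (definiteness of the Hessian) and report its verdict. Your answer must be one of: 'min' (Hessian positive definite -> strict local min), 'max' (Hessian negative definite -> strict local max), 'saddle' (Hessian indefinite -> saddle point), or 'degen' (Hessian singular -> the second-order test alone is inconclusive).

Compute the Hessian H = grad^2 f:
  H = [[-2, 1], [1, 2]]
Verify stationarity: grad f(x*) = H x* + g = (0, 0).
Eigenvalues of H: -2.2361, 2.2361.
Eigenvalues have mixed signs, so H is indefinite -> x* is a saddle point.

saddle


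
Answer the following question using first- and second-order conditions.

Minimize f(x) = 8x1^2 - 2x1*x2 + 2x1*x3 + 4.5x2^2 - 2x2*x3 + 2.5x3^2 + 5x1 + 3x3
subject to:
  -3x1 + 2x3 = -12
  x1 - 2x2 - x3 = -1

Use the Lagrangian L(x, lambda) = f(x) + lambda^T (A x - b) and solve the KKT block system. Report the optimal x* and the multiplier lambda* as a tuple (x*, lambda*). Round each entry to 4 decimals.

Form the Lagrangian:
  L(x, lambda) = (1/2) x^T Q x + c^T x + lambda^T (A x - b)
Stationarity (grad_x L = 0): Q x + c + A^T lambda = 0.
Primal feasibility: A x = b.

This gives the KKT block system:
  [ Q   A^T ] [ x     ]   [-c ]
  [ A    0  ] [ lambda ] = [ b ]

Solving the linear system:
  x*      = (2.0895, 2.9776, -2.8657)
  lambda* = (13.6403, 14.1756)
  f(x*)   = 89.8546

x* = (2.0895, 2.9776, -2.8657), lambda* = (13.6403, 14.1756)


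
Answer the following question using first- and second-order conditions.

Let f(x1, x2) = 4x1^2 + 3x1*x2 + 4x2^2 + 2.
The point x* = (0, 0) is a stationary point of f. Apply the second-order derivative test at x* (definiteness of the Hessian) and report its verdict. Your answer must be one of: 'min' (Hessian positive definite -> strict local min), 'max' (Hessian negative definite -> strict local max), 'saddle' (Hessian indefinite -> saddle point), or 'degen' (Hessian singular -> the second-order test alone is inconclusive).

Compute the Hessian H = grad^2 f:
  H = [[8, 3], [3, 8]]
Verify stationarity: grad f(x*) = H x* + g = (0, 0).
Eigenvalues of H: 5, 11.
Both eigenvalues > 0, so H is positive definite -> x* is a strict local min.

min


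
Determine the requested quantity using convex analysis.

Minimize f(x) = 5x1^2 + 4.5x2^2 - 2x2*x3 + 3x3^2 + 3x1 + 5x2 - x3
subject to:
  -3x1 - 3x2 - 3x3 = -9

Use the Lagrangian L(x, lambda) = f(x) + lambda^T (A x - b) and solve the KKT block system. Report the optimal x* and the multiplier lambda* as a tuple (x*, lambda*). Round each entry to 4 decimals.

Form the Lagrangian:
  L(x, lambda) = (1/2) x^T Q x + c^T x + lambda^T (A x - b)
Stationarity (grad_x L = 0): Q x + c + A^T lambda = 0.
Primal feasibility: A x = b.

This gives the KKT block system:
  [ Q   A^T ] [ x     ]   [-c ]
  [ A    0  ] [ lambda ] = [ b ]

Solving the linear system:
  x*      = (0.5083, 0.7333, 1.7583)
  lambda* = (2.6944)
  f(x*)   = 13.8417

x* = (0.5083, 0.7333, 1.7583), lambda* = (2.6944)


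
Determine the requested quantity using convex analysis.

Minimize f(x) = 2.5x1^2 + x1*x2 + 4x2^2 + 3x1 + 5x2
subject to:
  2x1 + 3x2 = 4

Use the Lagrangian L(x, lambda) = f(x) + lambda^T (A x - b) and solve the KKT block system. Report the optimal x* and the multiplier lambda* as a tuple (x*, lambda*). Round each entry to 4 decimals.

Form the Lagrangian:
  L(x, lambda) = (1/2) x^T Q x + c^T x + lambda^T (A x - b)
Stationarity (grad_x L = 0): Q x + c + A^T lambda = 0.
Primal feasibility: A x = b.

This gives the KKT block system:
  [ Q   A^T ] [ x     ]   [-c ]
  [ A    0  ] [ lambda ] = [ b ]

Solving the linear system:
  x*      = (0.8462, 0.7692)
  lambda* = (-4)
  f(x*)   = 11.1923

x* = (0.8462, 0.7692), lambda* = (-4)


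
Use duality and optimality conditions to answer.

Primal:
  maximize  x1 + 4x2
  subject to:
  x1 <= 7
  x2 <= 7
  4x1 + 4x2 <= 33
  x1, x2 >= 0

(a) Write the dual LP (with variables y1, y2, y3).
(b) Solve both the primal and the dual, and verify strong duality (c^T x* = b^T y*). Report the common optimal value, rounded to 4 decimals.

The standard primal-dual pair for 'max c^T x s.t. A x <= b, x >= 0' is:
  Dual:  min b^T y  s.t.  A^T y >= c,  y >= 0.

So the dual LP is:
  minimize  7y1 + 7y2 + 33y3
  subject to:
    y1 + 4y3 >= 1
    y2 + 4y3 >= 4
    y1, y2, y3 >= 0

Solving the primal: x* = (1.25, 7).
  primal value c^T x* = 29.25.
Solving the dual: y* = (0, 3, 0.25).
  dual value b^T y* = 29.25.
Strong duality: c^T x* = b^T y*. Confirmed.

29.25


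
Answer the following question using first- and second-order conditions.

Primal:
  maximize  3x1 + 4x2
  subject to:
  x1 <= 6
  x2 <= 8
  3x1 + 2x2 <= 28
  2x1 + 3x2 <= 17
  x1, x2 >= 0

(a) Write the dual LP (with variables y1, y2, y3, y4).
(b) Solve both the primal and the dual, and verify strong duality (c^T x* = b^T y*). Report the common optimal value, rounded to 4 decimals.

The standard primal-dual pair for 'max c^T x s.t. A x <= b, x >= 0' is:
  Dual:  min b^T y  s.t.  A^T y >= c,  y >= 0.

So the dual LP is:
  minimize  6y1 + 8y2 + 28y3 + 17y4
  subject to:
    y1 + 3y3 + 2y4 >= 3
    y2 + 2y3 + 3y4 >= 4
    y1, y2, y3, y4 >= 0

Solving the primal: x* = (6, 1.6667).
  primal value c^T x* = 24.6667.
Solving the dual: y* = (0.3333, 0, 0, 1.3333).
  dual value b^T y* = 24.6667.
Strong duality: c^T x* = b^T y*. Confirmed.

24.6667


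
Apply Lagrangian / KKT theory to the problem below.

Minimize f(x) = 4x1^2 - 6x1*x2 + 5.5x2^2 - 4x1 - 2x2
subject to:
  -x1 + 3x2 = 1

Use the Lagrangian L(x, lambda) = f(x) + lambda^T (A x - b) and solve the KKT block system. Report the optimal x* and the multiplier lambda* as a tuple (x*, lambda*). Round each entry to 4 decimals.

Form the Lagrangian:
  L(x, lambda) = (1/2) x^T Q x + c^T x + lambda^T (A x - b)
Stationarity (grad_x L = 0): Q x + c + A^T lambda = 0.
Primal feasibility: A x = b.

This gives the KKT block system:
  [ Q   A^T ] [ x     ]   [-c ]
  [ A    0  ] [ lambda ] = [ b ]

Solving the linear system:
  x*      = (1.0426, 0.6809)
  lambda* = (0.2553)
  f(x*)   = -2.8936

x* = (1.0426, 0.6809), lambda* = (0.2553)


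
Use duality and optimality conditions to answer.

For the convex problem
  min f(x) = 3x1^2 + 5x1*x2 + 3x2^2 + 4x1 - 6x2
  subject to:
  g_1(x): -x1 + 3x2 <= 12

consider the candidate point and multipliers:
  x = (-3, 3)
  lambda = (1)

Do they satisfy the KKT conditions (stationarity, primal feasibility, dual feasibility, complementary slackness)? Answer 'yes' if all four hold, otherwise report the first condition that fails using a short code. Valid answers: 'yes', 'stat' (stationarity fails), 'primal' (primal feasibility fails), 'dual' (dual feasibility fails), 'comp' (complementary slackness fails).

Gradient of f: grad f(x) = Q x + c = (1, -3)
Constraint values g_i(x) = a_i^T x - b_i:
  g_1((-3, 3)) = 0
Stationarity residual: grad f(x) + sum_i lambda_i a_i = (0, 0)
  -> stationarity OK
Primal feasibility (all g_i <= 0): OK
Dual feasibility (all lambda_i >= 0): OK
Complementary slackness (lambda_i * g_i(x) = 0 for all i): OK

Verdict: yes, KKT holds.

yes


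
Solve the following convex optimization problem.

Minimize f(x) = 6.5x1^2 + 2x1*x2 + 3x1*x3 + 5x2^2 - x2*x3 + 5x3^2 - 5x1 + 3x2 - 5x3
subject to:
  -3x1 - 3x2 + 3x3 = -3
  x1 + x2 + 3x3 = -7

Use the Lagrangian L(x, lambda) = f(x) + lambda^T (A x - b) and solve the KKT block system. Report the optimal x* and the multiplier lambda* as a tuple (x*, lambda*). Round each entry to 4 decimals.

Form the Lagrangian:
  L(x, lambda) = (1/2) x^T Q x + c^T x + lambda^T (A x - b)
Stationarity (grad_x L = 0): Q x + c + A^T lambda = 0.
Primal feasibility: A x = b.

This gives the KKT block system:
  [ Q   A^T ] [ x     ]   [-c ]
  [ A    0  ] [ lambda ] = [ b ]

Solving the linear system:
  x*      = (0.4211, -1.4211, -2)
  lambda* = (-0.2325, 7.6711)
  f(x*)   = 28.3158

x* = (0.4211, -1.4211, -2), lambda* = (-0.2325, 7.6711)


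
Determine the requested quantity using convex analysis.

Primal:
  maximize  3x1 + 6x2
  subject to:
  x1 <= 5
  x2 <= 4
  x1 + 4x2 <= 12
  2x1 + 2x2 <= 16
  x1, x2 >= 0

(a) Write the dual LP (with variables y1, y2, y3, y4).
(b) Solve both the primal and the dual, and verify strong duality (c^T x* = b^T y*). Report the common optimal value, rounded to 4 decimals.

The standard primal-dual pair for 'max c^T x s.t. A x <= b, x >= 0' is:
  Dual:  min b^T y  s.t.  A^T y >= c,  y >= 0.

So the dual LP is:
  minimize  5y1 + 4y2 + 12y3 + 16y4
  subject to:
    y1 + y3 + 2y4 >= 3
    y2 + 4y3 + 2y4 >= 6
    y1, y2, y3, y4 >= 0

Solving the primal: x* = (5, 1.75).
  primal value c^T x* = 25.5.
Solving the dual: y* = (1.5, 0, 1.5, 0).
  dual value b^T y* = 25.5.
Strong duality: c^T x* = b^T y*. Confirmed.

25.5


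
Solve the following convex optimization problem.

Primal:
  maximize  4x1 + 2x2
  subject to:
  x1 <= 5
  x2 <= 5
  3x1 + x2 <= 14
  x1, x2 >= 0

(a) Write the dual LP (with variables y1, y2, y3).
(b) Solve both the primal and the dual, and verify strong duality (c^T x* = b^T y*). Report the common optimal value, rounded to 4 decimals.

The standard primal-dual pair for 'max c^T x s.t. A x <= b, x >= 0' is:
  Dual:  min b^T y  s.t.  A^T y >= c,  y >= 0.

So the dual LP is:
  minimize  5y1 + 5y2 + 14y3
  subject to:
    y1 + 3y3 >= 4
    y2 + y3 >= 2
    y1, y2, y3 >= 0

Solving the primal: x* = (3, 5).
  primal value c^T x* = 22.
Solving the dual: y* = (0, 0.6667, 1.3333).
  dual value b^T y* = 22.
Strong duality: c^T x* = b^T y*. Confirmed.

22


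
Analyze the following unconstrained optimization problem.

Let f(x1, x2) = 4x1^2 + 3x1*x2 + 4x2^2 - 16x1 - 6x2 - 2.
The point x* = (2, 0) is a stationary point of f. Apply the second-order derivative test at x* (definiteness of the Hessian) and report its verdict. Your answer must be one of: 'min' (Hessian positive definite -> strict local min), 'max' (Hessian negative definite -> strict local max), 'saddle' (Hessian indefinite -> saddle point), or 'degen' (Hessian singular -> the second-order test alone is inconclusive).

Compute the Hessian H = grad^2 f:
  H = [[8, 3], [3, 8]]
Verify stationarity: grad f(x*) = H x* + g = (0, 0).
Eigenvalues of H: 5, 11.
Both eigenvalues > 0, so H is positive definite -> x* is a strict local min.

min


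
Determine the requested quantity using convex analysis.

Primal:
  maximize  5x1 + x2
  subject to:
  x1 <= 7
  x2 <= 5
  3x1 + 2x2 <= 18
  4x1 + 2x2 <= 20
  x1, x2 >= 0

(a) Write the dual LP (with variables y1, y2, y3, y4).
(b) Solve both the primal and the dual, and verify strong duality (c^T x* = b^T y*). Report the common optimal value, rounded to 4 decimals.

The standard primal-dual pair for 'max c^T x s.t. A x <= b, x >= 0' is:
  Dual:  min b^T y  s.t.  A^T y >= c,  y >= 0.

So the dual LP is:
  minimize  7y1 + 5y2 + 18y3 + 20y4
  subject to:
    y1 + 3y3 + 4y4 >= 5
    y2 + 2y3 + 2y4 >= 1
    y1, y2, y3, y4 >= 0

Solving the primal: x* = (5, 0).
  primal value c^T x* = 25.
Solving the dual: y* = (0, 0, 0, 1.25).
  dual value b^T y* = 25.
Strong duality: c^T x* = b^T y*. Confirmed.

25


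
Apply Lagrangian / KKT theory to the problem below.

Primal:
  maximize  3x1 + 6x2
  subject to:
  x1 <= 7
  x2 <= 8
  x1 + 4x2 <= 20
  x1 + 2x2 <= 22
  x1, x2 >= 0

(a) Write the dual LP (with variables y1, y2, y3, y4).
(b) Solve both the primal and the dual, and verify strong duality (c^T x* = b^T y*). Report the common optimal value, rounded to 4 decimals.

The standard primal-dual pair for 'max c^T x s.t. A x <= b, x >= 0' is:
  Dual:  min b^T y  s.t.  A^T y >= c,  y >= 0.

So the dual LP is:
  minimize  7y1 + 8y2 + 20y3 + 22y4
  subject to:
    y1 + y3 + y4 >= 3
    y2 + 4y3 + 2y4 >= 6
    y1, y2, y3, y4 >= 0

Solving the primal: x* = (7, 3.25).
  primal value c^T x* = 40.5.
Solving the dual: y* = (1.5, 0, 1.5, 0).
  dual value b^T y* = 40.5.
Strong duality: c^T x* = b^T y*. Confirmed.

40.5


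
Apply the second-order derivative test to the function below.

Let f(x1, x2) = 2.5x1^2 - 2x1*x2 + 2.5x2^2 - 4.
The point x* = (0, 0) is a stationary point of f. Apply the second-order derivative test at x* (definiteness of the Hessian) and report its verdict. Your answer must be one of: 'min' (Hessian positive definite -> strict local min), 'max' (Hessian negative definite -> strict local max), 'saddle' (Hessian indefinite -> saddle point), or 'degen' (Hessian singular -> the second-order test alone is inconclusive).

Compute the Hessian H = grad^2 f:
  H = [[5, -2], [-2, 5]]
Verify stationarity: grad f(x*) = H x* + g = (0, 0).
Eigenvalues of H: 3, 7.
Both eigenvalues > 0, so H is positive definite -> x* is a strict local min.

min


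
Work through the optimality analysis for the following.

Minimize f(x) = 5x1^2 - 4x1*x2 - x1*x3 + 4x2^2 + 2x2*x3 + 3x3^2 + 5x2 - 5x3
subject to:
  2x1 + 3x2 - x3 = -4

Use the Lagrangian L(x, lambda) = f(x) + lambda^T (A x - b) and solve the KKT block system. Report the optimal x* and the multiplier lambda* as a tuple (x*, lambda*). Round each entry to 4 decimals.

Form the Lagrangian:
  L(x, lambda) = (1/2) x^T Q x + c^T x + lambda^T (A x - b)
Stationarity (grad_x L = 0): Q x + c + A^T lambda = 0.
Primal feasibility: A x = b.

This gives the KKT block system:
  [ Q   A^T ] [ x     ]   [-c ]
  [ A    0  ] [ lambda ] = [ b ]

Solving the linear system:
  x*      = (-0.1821, -0.8647, 1.0416)
  lambda* = (-0.298)
  f(x*)   = -5.3616

x* = (-0.1821, -0.8647, 1.0416), lambda* = (-0.298)


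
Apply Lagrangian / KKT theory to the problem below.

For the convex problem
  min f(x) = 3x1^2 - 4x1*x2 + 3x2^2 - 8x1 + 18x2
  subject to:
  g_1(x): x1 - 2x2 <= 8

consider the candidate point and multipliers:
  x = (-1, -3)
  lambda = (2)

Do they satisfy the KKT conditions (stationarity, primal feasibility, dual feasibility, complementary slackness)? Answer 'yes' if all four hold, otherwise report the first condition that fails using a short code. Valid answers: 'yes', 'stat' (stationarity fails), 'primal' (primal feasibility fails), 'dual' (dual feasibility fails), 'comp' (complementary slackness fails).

Gradient of f: grad f(x) = Q x + c = (-2, 4)
Constraint values g_i(x) = a_i^T x - b_i:
  g_1((-1, -3)) = -3
Stationarity residual: grad f(x) + sum_i lambda_i a_i = (0, 0)
  -> stationarity OK
Primal feasibility (all g_i <= 0): OK
Dual feasibility (all lambda_i >= 0): OK
Complementary slackness (lambda_i * g_i(x) = 0 for all i): FAILS

Verdict: the first failing condition is complementary_slackness -> comp.

comp


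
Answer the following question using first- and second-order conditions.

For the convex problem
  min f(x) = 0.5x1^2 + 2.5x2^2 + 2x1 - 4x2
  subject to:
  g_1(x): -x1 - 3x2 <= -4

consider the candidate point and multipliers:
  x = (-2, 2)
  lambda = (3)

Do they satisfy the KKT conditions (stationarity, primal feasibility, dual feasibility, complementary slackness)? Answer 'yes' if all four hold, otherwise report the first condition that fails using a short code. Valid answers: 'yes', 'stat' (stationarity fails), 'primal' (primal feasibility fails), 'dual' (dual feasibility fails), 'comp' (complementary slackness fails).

Gradient of f: grad f(x) = Q x + c = (0, 6)
Constraint values g_i(x) = a_i^T x - b_i:
  g_1((-2, 2)) = 0
Stationarity residual: grad f(x) + sum_i lambda_i a_i = (-3, -3)
  -> stationarity FAILS
Primal feasibility (all g_i <= 0): OK
Dual feasibility (all lambda_i >= 0): OK
Complementary slackness (lambda_i * g_i(x) = 0 for all i): OK

Verdict: the first failing condition is stationarity -> stat.

stat


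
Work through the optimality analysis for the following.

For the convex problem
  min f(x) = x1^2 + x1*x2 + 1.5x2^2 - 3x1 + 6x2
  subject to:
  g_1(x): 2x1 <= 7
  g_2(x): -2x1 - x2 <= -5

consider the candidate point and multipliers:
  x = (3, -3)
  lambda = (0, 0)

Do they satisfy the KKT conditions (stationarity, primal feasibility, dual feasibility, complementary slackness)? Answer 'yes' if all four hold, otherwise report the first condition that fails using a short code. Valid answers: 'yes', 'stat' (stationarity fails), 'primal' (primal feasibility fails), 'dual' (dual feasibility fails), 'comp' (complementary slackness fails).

Gradient of f: grad f(x) = Q x + c = (0, 0)
Constraint values g_i(x) = a_i^T x - b_i:
  g_1((3, -3)) = -1
  g_2((3, -3)) = 2
Stationarity residual: grad f(x) + sum_i lambda_i a_i = (0, 0)
  -> stationarity OK
Primal feasibility (all g_i <= 0): FAILS
Dual feasibility (all lambda_i >= 0): OK
Complementary slackness (lambda_i * g_i(x) = 0 for all i): OK

Verdict: the first failing condition is primal_feasibility -> primal.

primal


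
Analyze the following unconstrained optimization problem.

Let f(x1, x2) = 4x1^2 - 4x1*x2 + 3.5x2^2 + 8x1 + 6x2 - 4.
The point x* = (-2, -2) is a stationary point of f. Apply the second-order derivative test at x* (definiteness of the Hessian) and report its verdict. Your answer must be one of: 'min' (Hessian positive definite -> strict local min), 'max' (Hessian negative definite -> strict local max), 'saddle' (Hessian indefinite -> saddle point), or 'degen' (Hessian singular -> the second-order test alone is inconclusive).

Compute the Hessian H = grad^2 f:
  H = [[8, -4], [-4, 7]]
Verify stationarity: grad f(x*) = H x* + g = (0, 0).
Eigenvalues of H: 3.4689, 11.5311.
Both eigenvalues > 0, so H is positive definite -> x* is a strict local min.

min


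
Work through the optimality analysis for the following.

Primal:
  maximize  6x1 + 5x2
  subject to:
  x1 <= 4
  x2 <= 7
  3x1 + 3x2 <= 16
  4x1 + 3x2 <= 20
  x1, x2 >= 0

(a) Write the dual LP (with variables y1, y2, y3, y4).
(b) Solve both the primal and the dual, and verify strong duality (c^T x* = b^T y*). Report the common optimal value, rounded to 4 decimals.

The standard primal-dual pair for 'max c^T x s.t. A x <= b, x >= 0' is:
  Dual:  min b^T y  s.t.  A^T y >= c,  y >= 0.

So the dual LP is:
  minimize  4y1 + 7y2 + 16y3 + 20y4
  subject to:
    y1 + 3y3 + 4y4 >= 6
    y2 + 3y3 + 3y4 >= 5
    y1, y2, y3, y4 >= 0

Solving the primal: x* = (4, 1.3333).
  primal value c^T x* = 30.6667.
Solving the dual: y* = (0, 0, 0.6667, 1).
  dual value b^T y* = 30.6667.
Strong duality: c^T x* = b^T y*. Confirmed.

30.6667


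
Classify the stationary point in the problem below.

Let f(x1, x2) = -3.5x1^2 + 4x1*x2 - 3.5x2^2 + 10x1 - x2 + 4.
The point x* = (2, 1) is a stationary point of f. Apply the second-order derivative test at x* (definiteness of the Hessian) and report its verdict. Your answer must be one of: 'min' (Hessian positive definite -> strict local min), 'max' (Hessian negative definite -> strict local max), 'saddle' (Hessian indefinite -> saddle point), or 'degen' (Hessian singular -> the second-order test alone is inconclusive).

Compute the Hessian H = grad^2 f:
  H = [[-7, 4], [4, -7]]
Verify stationarity: grad f(x*) = H x* + g = (0, 0).
Eigenvalues of H: -11, -3.
Both eigenvalues < 0, so H is negative definite -> x* is a strict local max.

max


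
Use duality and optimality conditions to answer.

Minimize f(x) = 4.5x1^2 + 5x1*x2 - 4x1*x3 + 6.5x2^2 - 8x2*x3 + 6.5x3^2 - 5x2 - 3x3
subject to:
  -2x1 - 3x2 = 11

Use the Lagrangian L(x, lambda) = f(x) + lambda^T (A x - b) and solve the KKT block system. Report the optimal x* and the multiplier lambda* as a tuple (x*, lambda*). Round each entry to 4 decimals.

Form the Lagrangian:
  L(x, lambda) = (1/2) x^T Q x + c^T x + lambda^T (A x - b)
Stationarity (grad_x L = 0): Q x + c + A^T lambda = 0.
Primal feasibility: A x = b.

This gives the KKT block system:
  [ Q   A^T ] [ x     ]   [-c ]
  [ A    0  ] [ lambda ] = [ b ]

Solving the linear system:
  x*      = (-1.7653, -2.4898, -1.8446)
  lambda* = (-10.4791)
  f(x*)   = 66.6265

x* = (-1.7653, -2.4898, -1.8446), lambda* = (-10.4791)


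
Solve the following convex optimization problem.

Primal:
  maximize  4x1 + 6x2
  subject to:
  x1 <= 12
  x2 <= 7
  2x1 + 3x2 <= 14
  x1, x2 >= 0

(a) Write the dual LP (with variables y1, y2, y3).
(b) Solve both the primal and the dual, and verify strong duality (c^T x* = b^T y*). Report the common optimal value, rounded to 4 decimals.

The standard primal-dual pair for 'max c^T x s.t. A x <= b, x >= 0' is:
  Dual:  min b^T y  s.t.  A^T y >= c,  y >= 0.

So the dual LP is:
  minimize  12y1 + 7y2 + 14y3
  subject to:
    y1 + 2y3 >= 4
    y2 + 3y3 >= 6
    y1, y2, y3 >= 0

Solving the primal: x* = (7, 0).
  primal value c^T x* = 28.
Solving the dual: y* = (0, 0, 2).
  dual value b^T y* = 28.
Strong duality: c^T x* = b^T y*. Confirmed.

28


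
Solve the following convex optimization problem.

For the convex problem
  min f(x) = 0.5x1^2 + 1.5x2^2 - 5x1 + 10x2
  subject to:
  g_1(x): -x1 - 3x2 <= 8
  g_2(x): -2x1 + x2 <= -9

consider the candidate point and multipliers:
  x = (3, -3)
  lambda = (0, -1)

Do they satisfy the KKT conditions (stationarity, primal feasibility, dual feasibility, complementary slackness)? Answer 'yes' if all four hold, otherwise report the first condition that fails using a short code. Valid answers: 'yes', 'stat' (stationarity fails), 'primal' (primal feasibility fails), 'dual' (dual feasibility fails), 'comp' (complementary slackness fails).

Gradient of f: grad f(x) = Q x + c = (-2, 1)
Constraint values g_i(x) = a_i^T x - b_i:
  g_1((3, -3)) = -2
  g_2((3, -3)) = 0
Stationarity residual: grad f(x) + sum_i lambda_i a_i = (0, 0)
  -> stationarity OK
Primal feasibility (all g_i <= 0): OK
Dual feasibility (all lambda_i >= 0): FAILS
Complementary slackness (lambda_i * g_i(x) = 0 for all i): OK

Verdict: the first failing condition is dual_feasibility -> dual.

dual


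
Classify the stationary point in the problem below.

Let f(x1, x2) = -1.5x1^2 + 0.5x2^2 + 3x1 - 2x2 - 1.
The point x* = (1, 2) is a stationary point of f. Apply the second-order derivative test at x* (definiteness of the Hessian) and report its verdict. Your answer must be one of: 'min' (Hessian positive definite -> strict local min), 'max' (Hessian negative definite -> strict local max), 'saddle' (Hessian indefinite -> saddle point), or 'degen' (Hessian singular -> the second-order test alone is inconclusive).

Compute the Hessian H = grad^2 f:
  H = [[-3, 0], [0, 1]]
Verify stationarity: grad f(x*) = H x* + g = (0, 0).
Eigenvalues of H: -3, 1.
Eigenvalues have mixed signs, so H is indefinite -> x* is a saddle point.

saddle
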